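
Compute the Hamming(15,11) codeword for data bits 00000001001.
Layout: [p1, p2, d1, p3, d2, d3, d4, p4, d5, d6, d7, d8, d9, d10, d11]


Parity bits: p1=1, p2=1, p3=0, p4=0

110000000001001


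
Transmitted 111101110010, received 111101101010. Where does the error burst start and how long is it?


XOR: 000000011000

Burst at position 7, length 2


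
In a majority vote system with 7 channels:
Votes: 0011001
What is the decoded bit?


Ones: 3 out of 7
Threshold: 4

0 (3/7 voted 1)


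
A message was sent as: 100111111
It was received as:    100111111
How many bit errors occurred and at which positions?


XOR: 000000000

0 errors (received matches sent)


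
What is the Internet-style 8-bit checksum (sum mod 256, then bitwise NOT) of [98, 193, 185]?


Sum = 476 mod 256 = 220
Complement = 35

35


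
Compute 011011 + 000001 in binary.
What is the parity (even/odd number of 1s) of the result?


011011 = 27
000001 = 1
Sum = 28 = 11100
1s count = 3

odd parity (3 ones in 11100)


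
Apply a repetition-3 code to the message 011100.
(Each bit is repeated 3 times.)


Each bit -> 3 copies

000111111111000000


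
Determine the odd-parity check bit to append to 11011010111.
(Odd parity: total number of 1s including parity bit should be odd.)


Number of 1s in data: 8
Parity bit: 1

1


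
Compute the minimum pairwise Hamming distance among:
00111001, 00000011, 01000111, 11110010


Comparing all pairs, minimum distance: 2
Can detect 1 errors, correct 0 errors

2


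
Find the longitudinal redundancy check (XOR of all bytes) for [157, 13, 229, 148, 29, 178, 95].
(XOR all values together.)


XOR chain: 157 ^ 13 ^ 229 ^ 148 ^ 29 ^ 178 ^ 95 = 17

17


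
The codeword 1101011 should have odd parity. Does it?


Number of 1s: 5

Yes, parity is correct (5 ones)


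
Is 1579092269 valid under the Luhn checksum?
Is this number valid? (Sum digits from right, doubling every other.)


Luhn sum = 48
48 mod 10 = 8

Invalid (Luhn sum mod 10 = 8)


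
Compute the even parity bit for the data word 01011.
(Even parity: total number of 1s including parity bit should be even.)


Number of 1s in data: 3
Parity bit: 1

1


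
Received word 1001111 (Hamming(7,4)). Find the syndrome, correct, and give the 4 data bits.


Syndrome = 1: error at position 1

Data: 0111 (corrected bit 1)


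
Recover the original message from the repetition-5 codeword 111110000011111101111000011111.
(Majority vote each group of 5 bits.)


Groups: 11111, 00000, 11111, 10111, 10000, 11111
Majority votes: 101101

101101


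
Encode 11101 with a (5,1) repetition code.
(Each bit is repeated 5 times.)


Each bit -> 5 copies

1111111111111110000011111


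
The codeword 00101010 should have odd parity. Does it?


Number of 1s: 3

Yes, parity is correct (3 ones)


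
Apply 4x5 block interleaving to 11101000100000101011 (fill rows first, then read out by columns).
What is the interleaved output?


Matrix:
  11101
  00010
  00001
  01011
Read columns: 10001001100001011011

10001001100001011011


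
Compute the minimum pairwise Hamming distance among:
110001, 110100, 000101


Comparing all pairs, minimum distance: 2
Can detect 1 errors, correct 0 errors

2


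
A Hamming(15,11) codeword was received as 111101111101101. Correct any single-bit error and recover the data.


Syndrome = 0: no error detected

Data: 10111101101 (no errors)


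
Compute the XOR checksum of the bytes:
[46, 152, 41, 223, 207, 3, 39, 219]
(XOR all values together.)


XOR chain: 46 ^ 152 ^ 41 ^ 223 ^ 207 ^ 3 ^ 39 ^ 219 = 112

112


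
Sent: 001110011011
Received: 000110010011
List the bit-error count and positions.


XOR: 001000001000

2 error(s) at position(s): 2, 8


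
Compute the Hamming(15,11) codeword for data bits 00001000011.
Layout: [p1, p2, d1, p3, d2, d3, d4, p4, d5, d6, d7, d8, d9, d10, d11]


Parity bits: p1=0, p2=0, p3=0, p4=1

000000011000011


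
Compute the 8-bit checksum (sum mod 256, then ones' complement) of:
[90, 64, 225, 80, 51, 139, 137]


Sum = 786 mod 256 = 18
Complement = 237

237


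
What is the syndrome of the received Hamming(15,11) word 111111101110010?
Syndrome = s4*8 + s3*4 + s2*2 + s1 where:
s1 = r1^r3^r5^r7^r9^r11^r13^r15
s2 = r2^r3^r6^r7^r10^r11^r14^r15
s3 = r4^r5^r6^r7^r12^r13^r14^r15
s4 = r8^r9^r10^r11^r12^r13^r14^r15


s1=0, s2=1, s3=1, s4=0

Syndrome = 6 (error at position 6)


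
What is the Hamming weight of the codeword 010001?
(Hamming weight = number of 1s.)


Counting 1s in 010001

2


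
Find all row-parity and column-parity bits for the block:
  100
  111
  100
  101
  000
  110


Row parities: 111000
Column parities: 100

Row P: 111000, Col P: 100, Corner: 1


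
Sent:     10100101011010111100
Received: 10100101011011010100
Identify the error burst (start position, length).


XOR: 00000000000001101000

Burst at position 13, length 4


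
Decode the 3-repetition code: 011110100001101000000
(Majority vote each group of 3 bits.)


Groups: 011, 110, 100, 001, 101, 000, 000
Majority votes: 1100100

1100100


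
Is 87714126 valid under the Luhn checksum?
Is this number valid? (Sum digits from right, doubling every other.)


Luhn sum = 39
39 mod 10 = 9

Invalid (Luhn sum mod 10 = 9)


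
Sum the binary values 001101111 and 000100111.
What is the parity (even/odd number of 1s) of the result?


001101111 = 111
000100111 = 39
Sum = 150 = 10010110
1s count = 4

even parity (4 ones in 10010110)


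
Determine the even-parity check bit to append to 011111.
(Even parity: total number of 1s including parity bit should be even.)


Number of 1s in data: 5
Parity bit: 1

1


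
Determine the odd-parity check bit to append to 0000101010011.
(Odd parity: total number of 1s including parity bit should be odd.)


Number of 1s in data: 5
Parity bit: 0

0


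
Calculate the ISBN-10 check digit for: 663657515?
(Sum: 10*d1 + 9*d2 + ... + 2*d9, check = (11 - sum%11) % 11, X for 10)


Weighted sum: 278
278 mod 11 = 3

Check digit: 8


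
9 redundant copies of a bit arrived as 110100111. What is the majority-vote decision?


Ones: 6 out of 9
Threshold: 5

1 (6/9 voted 1)


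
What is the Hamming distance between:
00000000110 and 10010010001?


XOR: 10010010111
Count of 1s: 6

6


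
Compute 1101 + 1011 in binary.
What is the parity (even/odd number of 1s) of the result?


1101 = 13
1011 = 11
Sum = 24 = 11000
1s count = 2

even parity (2 ones in 11000)


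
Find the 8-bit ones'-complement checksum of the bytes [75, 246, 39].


Sum = 360 mod 256 = 104
Complement = 151

151


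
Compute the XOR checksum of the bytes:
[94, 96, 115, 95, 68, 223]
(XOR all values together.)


XOR chain: 94 ^ 96 ^ 115 ^ 95 ^ 68 ^ 223 = 137

137


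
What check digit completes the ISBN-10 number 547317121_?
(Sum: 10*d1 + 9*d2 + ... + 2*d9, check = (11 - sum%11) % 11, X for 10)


Weighted sum: 216
216 mod 11 = 7

Check digit: 4


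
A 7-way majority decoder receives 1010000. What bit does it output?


Ones: 2 out of 7
Threshold: 4

0 (2/7 voted 1)


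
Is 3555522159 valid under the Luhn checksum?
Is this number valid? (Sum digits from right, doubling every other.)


Luhn sum = 35
35 mod 10 = 5

Invalid (Luhn sum mod 10 = 5)


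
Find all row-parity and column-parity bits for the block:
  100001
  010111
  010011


Row parities: 001
Column parities: 100101

Row P: 001, Col P: 100101, Corner: 1


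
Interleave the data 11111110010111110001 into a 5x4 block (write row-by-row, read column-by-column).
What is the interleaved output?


Matrix:
  1111
  1110
  0101
  1111
  0001
Read columns: 11010111101101010111

11010111101101010111


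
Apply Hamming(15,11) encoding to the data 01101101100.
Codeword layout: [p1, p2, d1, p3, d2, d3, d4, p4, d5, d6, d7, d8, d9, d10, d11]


Parity bits: p1=1, p2=0, p3=0, p4=0

100011001101100


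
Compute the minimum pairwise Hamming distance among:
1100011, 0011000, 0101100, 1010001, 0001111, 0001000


Comparing all pairs, minimum distance: 1
Can detect 0 errors, correct 0 errors

1


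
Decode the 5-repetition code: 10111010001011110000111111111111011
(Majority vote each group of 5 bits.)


Groups: 10111, 01000, 10111, 10000, 11111, 11111, 11011
Majority votes: 1010111

1010111


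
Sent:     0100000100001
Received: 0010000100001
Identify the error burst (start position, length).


XOR: 0110000000000

Burst at position 1, length 2


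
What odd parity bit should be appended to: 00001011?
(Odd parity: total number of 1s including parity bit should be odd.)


Number of 1s in data: 3
Parity bit: 0

0


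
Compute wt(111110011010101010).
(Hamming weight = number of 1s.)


Counting 1s in 111110011010101010

11


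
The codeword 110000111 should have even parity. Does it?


Number of 1s: 5

No, parity error (5 ones)


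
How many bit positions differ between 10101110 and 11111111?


XOR: 01010001
Count of 1s: 3

3


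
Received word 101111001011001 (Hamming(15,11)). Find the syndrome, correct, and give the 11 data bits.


Syndrome = 4: error at position 4

Data: 11101011001 (corrected bit 4)


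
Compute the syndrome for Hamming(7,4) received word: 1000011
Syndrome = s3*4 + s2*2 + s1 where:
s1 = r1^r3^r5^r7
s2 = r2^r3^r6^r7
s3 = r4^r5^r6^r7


s1=0, s2=0, s3=0

Syndrome = 0 (no error)


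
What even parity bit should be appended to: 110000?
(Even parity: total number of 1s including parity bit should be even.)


Number of 1s in data: 2
Parity bit: 0

0


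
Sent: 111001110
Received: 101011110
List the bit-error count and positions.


XOR: 010010000

2 error(s) at position(s): 1, 4


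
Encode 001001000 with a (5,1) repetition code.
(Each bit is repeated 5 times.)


Each bit -> 5 copies

000000000011111000000000011111000000000000000


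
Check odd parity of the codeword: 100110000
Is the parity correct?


Number of 1s: 3

Yes, parity is correct (3 ones)


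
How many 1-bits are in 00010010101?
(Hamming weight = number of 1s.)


Counting 1s in 00010010101

4


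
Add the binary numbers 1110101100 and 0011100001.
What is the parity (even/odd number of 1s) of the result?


1110101100 = 940
0011100001 = 225
Sum = 1165 = 10010001101
1s count = 5

odd parity (5 ones in 10010001101)


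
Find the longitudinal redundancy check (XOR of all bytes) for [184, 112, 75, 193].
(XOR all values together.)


XOR chain: 184 ^ 112 ^ 75 ^ 193 = 66

66


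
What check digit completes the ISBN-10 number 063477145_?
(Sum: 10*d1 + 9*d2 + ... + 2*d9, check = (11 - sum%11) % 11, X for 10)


Weighted sum: 209
209 mod 11 = 0

Check digit: 0


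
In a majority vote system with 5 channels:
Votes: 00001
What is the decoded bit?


Ones: 1 out of 5
Threshold: 3

0 (1/5 voted 1)


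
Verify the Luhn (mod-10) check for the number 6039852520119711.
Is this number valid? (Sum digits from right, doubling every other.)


Luhn sum = 65
65 mod 10 = 5

Invalid (Luhn sum mod 10 = 5)


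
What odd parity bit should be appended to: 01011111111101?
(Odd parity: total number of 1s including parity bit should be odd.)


Number of 1s in data: 11
Parity bit: 0

0


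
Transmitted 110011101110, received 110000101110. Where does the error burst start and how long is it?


XOR: 000011000000

Burst at position 4, length 2


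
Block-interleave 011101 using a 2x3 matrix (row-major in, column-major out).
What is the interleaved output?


Matrix:
  011
  101
Read columns: 011011

011011


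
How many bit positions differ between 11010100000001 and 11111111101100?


XOR: 00101011101101
Count of 1s: 8

8


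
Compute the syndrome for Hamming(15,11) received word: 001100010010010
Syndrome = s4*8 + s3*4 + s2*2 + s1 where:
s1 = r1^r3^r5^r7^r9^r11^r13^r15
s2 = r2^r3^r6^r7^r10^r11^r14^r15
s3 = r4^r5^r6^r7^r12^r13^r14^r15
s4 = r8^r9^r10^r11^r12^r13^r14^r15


s1=0, s2=1, s3=0, s4=1

Syndrome = 10 (error at position 10)


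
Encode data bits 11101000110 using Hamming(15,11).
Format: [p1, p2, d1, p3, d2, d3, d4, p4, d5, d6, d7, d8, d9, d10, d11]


Parity bits: p1=0, p2=1, p3=0, p4=1

011011011000110


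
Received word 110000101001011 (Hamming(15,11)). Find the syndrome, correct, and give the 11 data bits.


Syndrome = 0: no error detected

Data: 00011001011 (no errors)


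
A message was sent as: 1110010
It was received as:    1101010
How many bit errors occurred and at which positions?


XOR: 0011000

2 error(s) at position(s): 2, 3


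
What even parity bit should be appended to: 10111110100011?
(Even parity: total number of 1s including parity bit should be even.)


Number of 1s in data: 9
Parity bit: 1

1


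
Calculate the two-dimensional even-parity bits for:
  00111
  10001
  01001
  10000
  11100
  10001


Row parities: 100110
Column parities: 00010

Row P: 100110, Col P: 00010, Corner: 1


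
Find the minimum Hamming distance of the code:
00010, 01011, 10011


Comparing all pairs, minimum distance: 2
Can detect 1 errors, correct 0 errors

2


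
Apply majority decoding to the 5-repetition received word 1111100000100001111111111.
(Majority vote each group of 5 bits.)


Groups: 11111, 00000, 10000, 11111, 11111
Majority votes: 10011

10011


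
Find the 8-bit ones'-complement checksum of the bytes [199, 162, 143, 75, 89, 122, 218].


Sum = 1008 mod 256 = 240
Complement = 15

15


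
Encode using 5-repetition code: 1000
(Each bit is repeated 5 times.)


Each bit -> 5 copies

11111000000000000000


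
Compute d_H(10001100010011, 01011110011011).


XOR: 11010010001000
Count of 1s: 5

5


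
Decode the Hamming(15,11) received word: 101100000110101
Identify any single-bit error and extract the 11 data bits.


Syndrome = 5: error at position 5

Data: 11000110101 (corrected bit 5)


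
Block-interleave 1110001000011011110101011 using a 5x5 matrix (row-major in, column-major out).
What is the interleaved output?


Matrix:
  11100
  01000
  01101
  11101
  01011
Read columns: 1001011111101100000100111

1001011111101100000100111


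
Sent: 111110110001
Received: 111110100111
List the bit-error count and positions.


XOR: 000000010110

3 error(s) at position(s): 7, 9, 10


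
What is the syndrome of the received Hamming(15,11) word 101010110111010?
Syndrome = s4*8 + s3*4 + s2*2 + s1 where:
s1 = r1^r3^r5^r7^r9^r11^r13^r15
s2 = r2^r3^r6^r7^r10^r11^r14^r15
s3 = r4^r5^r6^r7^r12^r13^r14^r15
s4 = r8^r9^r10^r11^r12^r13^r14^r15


s1=1, s2=1, s3=0, s4=1

Syndrome = 11 (error at position 11)


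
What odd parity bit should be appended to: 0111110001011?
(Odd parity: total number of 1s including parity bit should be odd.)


Number of 1s in data: 8
Parity bit: 1

1


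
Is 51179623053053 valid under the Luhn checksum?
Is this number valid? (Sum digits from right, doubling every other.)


Luhn sum = 48
48 mod 10 = 8

Invalid (Luhn sum mod 10 = 8)


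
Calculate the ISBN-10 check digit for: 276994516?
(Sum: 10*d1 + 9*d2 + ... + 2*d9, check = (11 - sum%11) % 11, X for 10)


Weighted sum: 303
303 mod 11 = 6

Check digit: 5


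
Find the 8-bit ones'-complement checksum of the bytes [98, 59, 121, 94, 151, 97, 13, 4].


Sum = 637 mod 256 = 125
Complement = 130

130


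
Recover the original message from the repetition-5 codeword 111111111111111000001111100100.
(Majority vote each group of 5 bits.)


Groups: 11111, 11111, 11111, 00000, 11111, 00100
Majority votes: 111010

111010


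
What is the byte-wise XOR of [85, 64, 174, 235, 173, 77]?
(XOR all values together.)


XOR chain: 85 ^ 64 ^ 174 ^ 235 ^ 173 ^ 77 = 176

176


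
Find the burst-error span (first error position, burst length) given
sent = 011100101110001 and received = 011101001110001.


XOR: 000001100000000

Burst at position 5, length 2


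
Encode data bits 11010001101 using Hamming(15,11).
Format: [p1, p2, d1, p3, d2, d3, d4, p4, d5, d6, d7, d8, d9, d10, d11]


Parity bits: p1=1, p2=1, p3=1, p4=1

111110110001101


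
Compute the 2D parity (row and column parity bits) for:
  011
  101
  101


Row parities: 000
Column parities: 011

Row P: 000, Col P: 011, Corner: 0


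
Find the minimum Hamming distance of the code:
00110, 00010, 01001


Comparing all pairs, minimum distance: 1
Can detect 0 errors, correct 0 errors

1


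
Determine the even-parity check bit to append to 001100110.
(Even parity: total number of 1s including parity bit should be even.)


Number of 1s in data: 4
Parity bit: 0

0


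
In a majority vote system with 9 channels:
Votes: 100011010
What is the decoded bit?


Ones: 4 out of 9
Threshold: 5

0 (4/9 voted 1)


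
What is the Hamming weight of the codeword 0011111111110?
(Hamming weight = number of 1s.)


Counting 1s in 0011111111110

10


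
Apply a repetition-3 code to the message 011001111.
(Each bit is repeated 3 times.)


Each bit -> 3 copies

000111111000000111111111111


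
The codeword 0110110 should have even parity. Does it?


Number of 1s: 4

Yes, parity is correct (4 ones)


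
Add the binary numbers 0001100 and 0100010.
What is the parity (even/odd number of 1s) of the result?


0001100 = 12
0100010 = 34
Sum = 46 = 101110
1s count = 4

even parity (4 ones in 101110)


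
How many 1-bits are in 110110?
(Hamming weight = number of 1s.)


Counting 1s in 110110

4


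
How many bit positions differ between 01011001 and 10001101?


XOR: 11010100
Count of 1s: 4

4


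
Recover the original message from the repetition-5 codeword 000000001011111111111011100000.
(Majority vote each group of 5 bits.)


Groups: 00000, 00010, 11111, 11111, 10111, 00000
Majority votes: 001110

001110


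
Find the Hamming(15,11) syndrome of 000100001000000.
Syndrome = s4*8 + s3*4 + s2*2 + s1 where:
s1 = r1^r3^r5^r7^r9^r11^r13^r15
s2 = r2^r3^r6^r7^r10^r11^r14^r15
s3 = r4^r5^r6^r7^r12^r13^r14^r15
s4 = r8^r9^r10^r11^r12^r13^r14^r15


s1=1, s2=0, s3=1, s4=1

Syndrome = 13 (error at position 13)


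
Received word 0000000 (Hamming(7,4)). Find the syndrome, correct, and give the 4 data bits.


Syndrome = 0: no error detected

Data: 0000 (no errors)


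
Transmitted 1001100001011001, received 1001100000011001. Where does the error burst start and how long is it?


XOR: 0000000001000000

Burst at position 9, length 1


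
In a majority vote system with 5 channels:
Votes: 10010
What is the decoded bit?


Ones: 2 out of 5
Threshold: 3

0 (2/5 voted 1)


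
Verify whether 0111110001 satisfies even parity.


Number of 1s: 6

Yes, parity is correct (6 ones)


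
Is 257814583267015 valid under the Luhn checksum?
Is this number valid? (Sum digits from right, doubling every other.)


Luhn sum = 63
63 mod 10 = 3

Invalid (Luhn sum mod 10 = 3)


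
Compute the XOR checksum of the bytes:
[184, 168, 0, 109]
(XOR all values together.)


XOR chain: 184 ^ 168 ^ 0 ^ 109 = 125

125


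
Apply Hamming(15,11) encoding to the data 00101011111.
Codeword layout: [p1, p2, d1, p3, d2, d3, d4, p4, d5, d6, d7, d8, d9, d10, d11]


Parity bits: p1=0, p2=0, p3=1, p4=0

000101001011111


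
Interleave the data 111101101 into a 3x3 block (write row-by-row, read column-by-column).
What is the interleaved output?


Matrix:
  111
  101
  101
Read columns: 111100111

111100111


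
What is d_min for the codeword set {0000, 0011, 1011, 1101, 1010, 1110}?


Comparing all pairs, minimum distance: 1
Can detect 0 errors, correct 0 errors

1


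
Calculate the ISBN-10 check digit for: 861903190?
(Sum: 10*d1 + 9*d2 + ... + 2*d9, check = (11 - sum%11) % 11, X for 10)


Weighted sum: 251
251 mod 11 = 9

Check digit: 2


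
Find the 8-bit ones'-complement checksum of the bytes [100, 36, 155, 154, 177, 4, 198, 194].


Sum = 1018 mod 256 = 250
Complement = 5

5


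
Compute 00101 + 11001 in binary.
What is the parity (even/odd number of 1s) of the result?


00101 = 5
11001 = 25
Sum = 30 = 11110
1s count = 4

even parity (4 ones in 11110)


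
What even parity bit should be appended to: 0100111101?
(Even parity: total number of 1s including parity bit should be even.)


Number of 1s in data: 6
Parity bit: 0

0


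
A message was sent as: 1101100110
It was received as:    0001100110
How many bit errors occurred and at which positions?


XOR: 1100000000

2 error(s) at position(s): 0, 1


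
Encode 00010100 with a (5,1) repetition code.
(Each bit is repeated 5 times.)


Each bit -> 5 copies

0000000000000001111100000111110000000000


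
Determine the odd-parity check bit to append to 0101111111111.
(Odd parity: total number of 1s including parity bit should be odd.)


Number of 1s in data: 11
Parity bit: 0

0


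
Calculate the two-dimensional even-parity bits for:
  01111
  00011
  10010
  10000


Row parities: 0001
Column parities: 01110

Row P: 0001, Col P: 01110, Corner: 1


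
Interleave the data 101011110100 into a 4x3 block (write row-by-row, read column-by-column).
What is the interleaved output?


Matrix:
  101
  011
  110
  100
Read columns: 101101101100

101101101100


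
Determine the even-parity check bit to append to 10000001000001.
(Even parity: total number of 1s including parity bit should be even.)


Number of 1s in data: 3
Parity bit: 1

1


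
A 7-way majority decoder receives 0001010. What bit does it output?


Ones: 2 out of 7
Threshold: 4

0 (2/7 voted 1)


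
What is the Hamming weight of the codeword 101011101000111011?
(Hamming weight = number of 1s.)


Counting 1s in 101011101000111011

11


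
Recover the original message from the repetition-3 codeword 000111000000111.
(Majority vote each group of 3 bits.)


Groups: 000, 111, 000, 000, 111
Majority votes: 01001

01001


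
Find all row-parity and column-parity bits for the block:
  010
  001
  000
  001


Row parities: 1101
Column parities: 010

Row P: 1101, Col P: 010, Corner: 1


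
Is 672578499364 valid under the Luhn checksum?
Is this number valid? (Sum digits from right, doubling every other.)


Luhn sum = 68
68 mod 10 = 8

Invalid (Luhn sum mod 10 = 8)


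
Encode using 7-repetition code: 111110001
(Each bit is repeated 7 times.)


Each bit -> 7 copies

111111111111111111111111111111111110000000000000000000001111111


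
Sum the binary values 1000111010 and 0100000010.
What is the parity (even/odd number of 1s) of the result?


1000111010 = 570
0100000010 = 258
Sum = 828 = 1100111100
1s count = 6

even parity (6 ones in 1100111100)


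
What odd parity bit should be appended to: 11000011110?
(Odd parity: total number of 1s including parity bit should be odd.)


Number of 1s in data: 6
Parity bit: 1

1


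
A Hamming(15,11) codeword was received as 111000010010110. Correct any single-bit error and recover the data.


Syndrome = 0: no error detected

Data: 10000010110 (no errors)


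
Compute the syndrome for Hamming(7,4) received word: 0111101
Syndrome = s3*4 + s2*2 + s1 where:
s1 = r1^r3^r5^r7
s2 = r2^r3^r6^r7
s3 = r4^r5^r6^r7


s1=1, s2=1, s3=1

Syndrome = 7 (error at position 7)


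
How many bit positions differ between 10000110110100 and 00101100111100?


XOR: 10101010001000
Count of 1s: 5

5


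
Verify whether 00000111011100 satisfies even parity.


Number of 1s: 6

Yes, parity is correct (6 ones)


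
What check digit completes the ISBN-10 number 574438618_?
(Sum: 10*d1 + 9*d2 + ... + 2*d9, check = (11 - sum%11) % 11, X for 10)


Weighted sum: 274
274 mod 11 = 10

Check digit: 1


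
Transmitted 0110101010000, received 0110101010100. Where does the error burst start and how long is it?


XOR: 0000000000100

Burst at position 10, length 1


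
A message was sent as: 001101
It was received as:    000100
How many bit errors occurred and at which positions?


XOR: 001001

2 error(s) at position(s): 2, 5


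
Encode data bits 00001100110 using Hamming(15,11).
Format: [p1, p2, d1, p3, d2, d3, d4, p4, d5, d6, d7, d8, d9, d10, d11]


Parity bits: p1=0, p2=0, p3=0, p4=0

000000001100110


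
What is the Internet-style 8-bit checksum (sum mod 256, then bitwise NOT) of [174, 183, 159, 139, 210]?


Sum = 865 mod 256 = 97
Complement = 158

158


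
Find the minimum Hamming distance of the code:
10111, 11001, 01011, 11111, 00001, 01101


Comparing all pairs, minimum distance: 1
Can detect 0 errors, correct 0 errors

1


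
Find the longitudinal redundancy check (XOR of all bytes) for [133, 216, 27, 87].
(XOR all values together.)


XOR chain: 133 ^ 216 ^ 27 ^ 87 = 17

17


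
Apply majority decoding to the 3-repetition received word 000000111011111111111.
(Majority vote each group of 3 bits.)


Groups: 000, 000, 111, 011, 111, 111, 111
Majority votes: 0011111

0011111


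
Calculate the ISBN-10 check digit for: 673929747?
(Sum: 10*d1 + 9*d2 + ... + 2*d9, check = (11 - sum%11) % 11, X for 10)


Weighted sum: 321
321 mod 11 = 2

Check digit: 9


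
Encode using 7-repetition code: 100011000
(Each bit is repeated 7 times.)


Each bit -> 7 copies

111111100000000000000000000011111111111111000000000000000000000


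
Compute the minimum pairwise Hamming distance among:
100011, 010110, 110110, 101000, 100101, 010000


Comparing all pairs, minimum distance: 1
Can detect 0 errors, correct 0 errors

1


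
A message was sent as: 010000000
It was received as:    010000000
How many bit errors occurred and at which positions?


XOR: 000000000

0 errors (received matches sent)


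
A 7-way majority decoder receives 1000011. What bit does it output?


Ones: 3 out of 7
Threshold: 4

0 (3/7 voted 1)


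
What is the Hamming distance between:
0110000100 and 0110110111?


XOR: 0000110011
Count of 1s: 4

4


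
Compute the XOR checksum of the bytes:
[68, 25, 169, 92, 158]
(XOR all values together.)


XOR chain: 68 ^ 25 ^ 169 ^ 92 ^ 158 = 54

54


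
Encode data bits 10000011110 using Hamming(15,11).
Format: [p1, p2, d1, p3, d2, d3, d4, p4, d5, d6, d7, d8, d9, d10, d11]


Parity bits: p1=1, p2=1, p3=1, p4=0

111100000011110


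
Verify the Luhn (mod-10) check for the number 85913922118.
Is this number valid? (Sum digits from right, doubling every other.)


Luhn sum = 49
49 mod 10 = 9

Invalid (Luhn sum mod 10 = 9)


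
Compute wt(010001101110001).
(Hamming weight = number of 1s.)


Counting 1s in 010001101110001

7


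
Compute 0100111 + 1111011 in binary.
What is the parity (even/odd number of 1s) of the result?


0100111 = 39
1111011 = 123
Sum = 162 = 10100010
1s count = 3

odd parity (3 ones in 10100010)


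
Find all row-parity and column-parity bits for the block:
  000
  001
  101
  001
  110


Row parities: 01010
Column parities: 011

Row P: 01010, Col P: 011, Corner: 0


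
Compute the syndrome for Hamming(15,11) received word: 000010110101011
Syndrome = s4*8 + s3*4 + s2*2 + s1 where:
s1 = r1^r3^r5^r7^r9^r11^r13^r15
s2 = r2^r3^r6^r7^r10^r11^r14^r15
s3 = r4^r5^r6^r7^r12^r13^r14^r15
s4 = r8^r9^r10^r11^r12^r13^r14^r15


s1=1, s2=0, s3=1, s4=1

Syndrome = 13 (error at position 13)


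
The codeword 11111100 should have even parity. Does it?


Number of 1s: 6

Yes, parity is correct (6 ones)


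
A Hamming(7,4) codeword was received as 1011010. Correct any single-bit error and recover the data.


Syndrome = 0: no error detected

Data: 1010 (no errors)


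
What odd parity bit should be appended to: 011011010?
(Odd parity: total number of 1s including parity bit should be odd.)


Number of 1s in data: 5
Parity bit: 0

0


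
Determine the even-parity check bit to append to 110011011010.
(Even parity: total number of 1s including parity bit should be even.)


Number of 1s in data: 7
Parity bit: 1

1


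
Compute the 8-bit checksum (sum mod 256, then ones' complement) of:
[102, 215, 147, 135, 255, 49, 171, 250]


Sum = 1324 mod 256 = 44
Complement = 211

211


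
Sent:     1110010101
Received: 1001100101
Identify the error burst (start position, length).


XOR: 0111110000

Burst at position 1, length 5


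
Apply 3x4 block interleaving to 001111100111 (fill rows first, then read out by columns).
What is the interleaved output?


Matrix:
  0011
  1110
  0111
Read columns: 010011111101

010011111101


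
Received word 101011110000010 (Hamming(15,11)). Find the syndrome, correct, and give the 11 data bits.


Syndrome = 0: no error detected

Data: 11110000010 (no errors)


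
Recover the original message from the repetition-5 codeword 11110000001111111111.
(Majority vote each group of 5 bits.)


Groups: 11110, 00000, 11111, 11111
Majority votes: 1011

1011


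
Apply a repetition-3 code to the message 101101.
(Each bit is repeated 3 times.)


Each bit -> 3 copies

111000111111000111


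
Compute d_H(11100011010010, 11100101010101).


XOR: 00000110000111
Count of 1s: 5

5


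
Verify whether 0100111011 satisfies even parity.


Number of 1s: 6

Yes, parity is correct (6 ones)


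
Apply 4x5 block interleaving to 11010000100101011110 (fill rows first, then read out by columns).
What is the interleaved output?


Matrix:
  11010
  00010
  01010
  11110
Read columns: 10011011000111110000

10011011000111110000


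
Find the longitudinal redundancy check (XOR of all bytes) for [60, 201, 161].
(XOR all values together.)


XOR chain: 60 ^ 201 ^ 161 = 84

84


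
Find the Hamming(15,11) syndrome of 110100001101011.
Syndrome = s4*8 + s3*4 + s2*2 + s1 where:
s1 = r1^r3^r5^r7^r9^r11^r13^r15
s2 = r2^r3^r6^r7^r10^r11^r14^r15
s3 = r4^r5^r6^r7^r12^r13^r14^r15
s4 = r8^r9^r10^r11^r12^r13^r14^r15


s1=1, s2=0, s3=0, s4=1

Syndrome = 9 (error at position 9)


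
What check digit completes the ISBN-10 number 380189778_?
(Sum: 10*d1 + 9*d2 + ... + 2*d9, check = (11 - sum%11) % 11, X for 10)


Weighted sum: 267
267 mod 11 = 3

Check digit: 8


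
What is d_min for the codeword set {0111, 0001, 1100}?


Comparing all pairs, minimum distance: 2
Can detect 1 errors, correct 0 errors

2


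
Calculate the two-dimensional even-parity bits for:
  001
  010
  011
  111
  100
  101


Row parities: 110110
Column parities: 110

Row P: 110110, Col P: 110, Corner: 0


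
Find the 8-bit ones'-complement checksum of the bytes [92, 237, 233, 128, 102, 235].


Sum = 1027 mod 256 = 3
Complement = 252

252


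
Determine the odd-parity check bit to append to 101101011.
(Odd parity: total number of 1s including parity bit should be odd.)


Number of 1s in data: 6
Parity bit: 1

1


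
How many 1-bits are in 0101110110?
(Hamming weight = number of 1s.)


Counting 1s in 0101110110

6


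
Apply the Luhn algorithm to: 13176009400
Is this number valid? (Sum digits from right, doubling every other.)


Luhn sum = 32
32 mod 10 = 2

Invalid (Luhn sum mod 10 = 2)


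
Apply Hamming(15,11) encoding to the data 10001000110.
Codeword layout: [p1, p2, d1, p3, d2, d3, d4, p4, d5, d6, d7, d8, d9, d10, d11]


Parity bits: p1=1, p2=0, p3=0, p4=1

101000011000110


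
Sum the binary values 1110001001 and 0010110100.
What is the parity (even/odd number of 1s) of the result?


1110001001 = 905
0010110100 = 180
Sum = 1085 = 10000111101
1s count = 6

even parity (6 ones in 10000111101)


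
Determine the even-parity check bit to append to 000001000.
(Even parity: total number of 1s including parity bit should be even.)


Number of 1s in data: 1
Parity bit: 1

1


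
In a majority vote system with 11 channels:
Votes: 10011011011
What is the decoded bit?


Ones: 7 out of 11
Threshold: 6

1 (7/11 voted 1)


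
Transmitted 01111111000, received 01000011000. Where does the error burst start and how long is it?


XOR: 00111100000

Burst at position 2, length 4


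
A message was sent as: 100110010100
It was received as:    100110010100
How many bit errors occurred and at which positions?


XOR: 000000000000

0 errors (received matches sent)


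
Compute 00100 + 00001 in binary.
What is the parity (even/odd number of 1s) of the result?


00100 = 4
00001 = 1
Sum = 5 = 101
1s count = 2

even parity (2 ones in 101)


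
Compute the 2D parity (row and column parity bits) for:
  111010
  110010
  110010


Row parities: 011
Column parities: 111010

Row P: 011, Col P: 111010, Corner: 0


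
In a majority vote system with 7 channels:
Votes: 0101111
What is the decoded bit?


Ones: 5 out of 7
Threshold: 4

1 (5/7 voted 1)


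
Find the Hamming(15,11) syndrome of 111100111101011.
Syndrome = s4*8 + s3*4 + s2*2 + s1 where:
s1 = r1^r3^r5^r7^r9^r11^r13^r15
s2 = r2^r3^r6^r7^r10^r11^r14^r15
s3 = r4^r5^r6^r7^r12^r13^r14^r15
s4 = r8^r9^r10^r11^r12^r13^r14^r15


s1=1, s2=0, s3=1, s4=0

Syndrome = 5 (error at position 5)


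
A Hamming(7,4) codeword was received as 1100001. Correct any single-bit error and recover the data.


Syndrome = 4: error at position 4

Data: 0001 (corrected bit 4)


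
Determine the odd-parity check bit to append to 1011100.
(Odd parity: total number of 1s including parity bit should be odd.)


Number of 1s in data: 4
Parity bit: 1

1


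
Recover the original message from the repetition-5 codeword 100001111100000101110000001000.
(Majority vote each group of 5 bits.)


Groups: 10000, 11111, 00000, 10111, 00000, 01000
Majority votes: 010100

010100


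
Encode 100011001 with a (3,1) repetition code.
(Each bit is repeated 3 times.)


Each bit -> 3 copies

111000000000111111000000111


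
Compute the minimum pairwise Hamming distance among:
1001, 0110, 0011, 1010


Comparing all pairs, minimum distance: 2
Can detect 1 errors, correct 0 errors

2


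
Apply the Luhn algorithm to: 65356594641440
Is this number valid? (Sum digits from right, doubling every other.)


Luhn sum = 61
61 mod 10 = 1

Invalid (Luhn sum mod 10 = 1)


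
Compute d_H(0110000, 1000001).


XOR: 1110001
Count of 1s: 4

4


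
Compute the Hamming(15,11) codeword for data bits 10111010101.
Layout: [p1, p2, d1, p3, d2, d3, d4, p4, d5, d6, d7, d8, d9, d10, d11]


Parity bits: p1=0, p2=1, p3=0, p4=0

011001101010101


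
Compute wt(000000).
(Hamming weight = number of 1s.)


Counting 1s in 000000

0


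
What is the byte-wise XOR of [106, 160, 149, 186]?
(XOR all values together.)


XOR chain: 106 ^ 160 ^ 149 ^ 186 = 229

229


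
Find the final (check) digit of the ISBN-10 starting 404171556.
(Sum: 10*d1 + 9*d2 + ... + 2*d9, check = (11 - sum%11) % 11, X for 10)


Weighted sum: 173
173 mod 11 = 8

Check digit: 3


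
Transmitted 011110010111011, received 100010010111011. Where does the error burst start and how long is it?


XOR: 111100000000000

Burst at position 0, length 4


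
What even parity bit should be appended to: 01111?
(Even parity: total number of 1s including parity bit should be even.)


Number of 1s in data: 4
Parity bit: 0

0


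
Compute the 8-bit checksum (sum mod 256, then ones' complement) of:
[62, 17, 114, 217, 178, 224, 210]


Sum = 1022 mod 256 = 254
Complement = 1

1


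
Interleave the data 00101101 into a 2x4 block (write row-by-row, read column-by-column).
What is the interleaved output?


Matrix:
  0010
  1101
Read columns: 01011001

01011001


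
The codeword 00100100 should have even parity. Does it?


Number of 1s: 2

Yes, parity is correct (2 ones)


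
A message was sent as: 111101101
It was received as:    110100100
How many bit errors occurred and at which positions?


XOR: 001001001

3 error(s) at position(s): 2, 5, 8


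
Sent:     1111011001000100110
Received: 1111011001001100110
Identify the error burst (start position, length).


XOR: 0000000000001000000

Burst at position 12, length 1


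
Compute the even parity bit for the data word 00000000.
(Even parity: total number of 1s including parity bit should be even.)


Number of 1s in data: 0
Parity bit: 0

0


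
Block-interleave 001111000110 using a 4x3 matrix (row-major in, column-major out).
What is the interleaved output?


Matrix:
  001
  111
  000
  110
Read columns: 010101011100

010101011100


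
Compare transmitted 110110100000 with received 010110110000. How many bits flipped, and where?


XOR: 100000010000

2 error(s) at position(s): 0, 7


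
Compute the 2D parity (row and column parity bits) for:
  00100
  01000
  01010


Row parities: 110
Column parities: 00110

Row P: 110, Col P: 00110, Corner: 0


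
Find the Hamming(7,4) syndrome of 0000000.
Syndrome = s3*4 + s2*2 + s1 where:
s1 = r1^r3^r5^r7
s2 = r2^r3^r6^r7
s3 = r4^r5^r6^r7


s1=0, s2=0, s3=0

Syndrome = 0 (no error)


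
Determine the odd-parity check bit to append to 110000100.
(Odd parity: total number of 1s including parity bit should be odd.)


Number of 1s in data: 3
Parity bit: 0

0


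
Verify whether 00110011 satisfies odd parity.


Number of 1s: 4

No, parity error (4 ones)


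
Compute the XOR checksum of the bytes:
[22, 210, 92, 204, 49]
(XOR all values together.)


XOR chain: 22 ^ 210 ^ 92 ^ 204 ^ 49 = 101

101


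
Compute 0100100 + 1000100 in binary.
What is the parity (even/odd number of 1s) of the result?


0100100 = 36
1000100 = 68
Sum = 104 = 1101000
1s count = 3

odd parity (3 ones in 1101000)


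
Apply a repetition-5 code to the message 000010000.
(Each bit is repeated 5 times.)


Each bit -> 5 copies

000000000000000000001111100000000000000000000


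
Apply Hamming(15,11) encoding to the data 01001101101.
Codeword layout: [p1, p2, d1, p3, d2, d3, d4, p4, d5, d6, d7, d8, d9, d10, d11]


Parity bits: p1=0, p2=0, p3=0, p4=1

000010011101101


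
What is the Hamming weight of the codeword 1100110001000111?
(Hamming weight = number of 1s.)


Counting 1s in 1100110001000111

8


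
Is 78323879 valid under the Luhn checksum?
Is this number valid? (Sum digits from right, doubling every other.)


Luhn sum = 49
49 mod 10 = 9

Invalid (Luhn sum mod 10 = 9)


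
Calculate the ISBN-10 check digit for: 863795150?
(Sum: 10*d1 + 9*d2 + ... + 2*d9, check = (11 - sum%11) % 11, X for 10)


Weighted sum: 305
305 mod 11 = 8

Check digit: 3


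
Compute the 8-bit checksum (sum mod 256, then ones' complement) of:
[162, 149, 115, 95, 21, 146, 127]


Sum = 815 mod 256 = 47
Complement = 208

208


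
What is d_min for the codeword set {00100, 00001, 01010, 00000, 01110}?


Comparing all pairs, minimum distance: 1
Can detect 0 errors, correct 0 errors

1


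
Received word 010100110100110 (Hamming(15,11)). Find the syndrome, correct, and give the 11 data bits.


Syndrome = 0: no error detected

Data: 00010100110 (no errors)


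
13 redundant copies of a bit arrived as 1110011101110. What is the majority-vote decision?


Ones: 9 out of 13
Threshold: 7

1 (9/13 voted 1)


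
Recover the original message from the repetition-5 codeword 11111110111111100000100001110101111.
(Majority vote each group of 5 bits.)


Groups: 11111, 11011, 11111, 00000, 10000, 11101, 01111
Majority votes: 1110011

1110011


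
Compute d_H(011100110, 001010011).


XOR: 010110101
Count of 1s: 5

5


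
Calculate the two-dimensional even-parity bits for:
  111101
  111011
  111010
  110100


Row parities: 1101
Column parities: 001000

Row P: 1101, Col P: 001000, Corner: 1


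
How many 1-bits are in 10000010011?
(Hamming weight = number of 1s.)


Counting 1s in 10000010011

4
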